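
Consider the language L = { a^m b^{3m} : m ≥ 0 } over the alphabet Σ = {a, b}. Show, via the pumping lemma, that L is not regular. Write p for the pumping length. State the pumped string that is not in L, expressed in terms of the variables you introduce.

Assume L is regular. Let p be the pumping length given by the pumping lemma.
Choose w = a^p b^{3p}, which is in L with |w| = 4p ≥ p.
By the pumping lemma, w = xyz with |xy| ≤ p and |y| > 0.
Because |xy| ≤ p and w begins with p copies of a, we have y = a^k with 1 ≤ k ≤ p.
Pump with i = 2: xy^2z = a^{p+k} b^{3p}. For this to lie in L we would need 3p = 3(p+k), which forces k = 0. But k ≥ 1, so xy^2z ∉ L.
This contradicts the pumping lemma, so L is not regular.

a^{p+k} b^{3p}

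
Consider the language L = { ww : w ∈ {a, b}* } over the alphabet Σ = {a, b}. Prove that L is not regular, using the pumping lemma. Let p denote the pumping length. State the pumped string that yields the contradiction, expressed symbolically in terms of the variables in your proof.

a^{p+k} b^p a^p b^p

Assume L is regular; let p be its pumping constant.
Take w = a^p b^p a^p b^p = uu where u = a^pb^p; then w ∈ L and |w| = 4p ≥ p.
Write w = xyz as guaranteed by the lemma, with |xy| ≤ p and |y| ≥ 1.
Since the first p symbols of w are all a's and |xy| ≤ p, y lies entirely in the leading a-block: y = a^k for some k with 1 ≤ k ≤ p.
Pump with i = 2: xy^2z = a^{p+k} b^p a^p b^p, of length 4p+k. Suppose this equals vv. The string starts with a and ends with b, so v does too; thus the boundary between the two copies of v is a b→a transition. There is exactly one such transition, at position 2p+k, so |v| = 2p+k and |vv| = 4p+2k ≠ 4p+k since k ≥ 1. So xy^2z ∉ L.
This contradicts the pumping lemma, so L is not regular.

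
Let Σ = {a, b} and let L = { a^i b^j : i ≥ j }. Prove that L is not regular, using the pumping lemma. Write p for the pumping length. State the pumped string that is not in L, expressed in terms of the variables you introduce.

Suppose for contradiction that L is regular, and let p be the pumping length.
Choose w = a^p b^p ∈ L, with |w| = 2p ≥ p.
The pumping lemma gives a decomposition w = xyz where |xy| ≤ p and |y| ≥ 1.
Because |xy| ≤ p and w begins with p copies of a, we have y = a^k with 1 ≤ k ≤ p.
Consider xy^0z = xz = a^{p-k} b^p. Since k ≥ 1, the a-count p-k is less than p, so i ≥ j fails; thus xz ∉ L.
Contradiction. Therefore L is not regular.

a^{p-k} b^p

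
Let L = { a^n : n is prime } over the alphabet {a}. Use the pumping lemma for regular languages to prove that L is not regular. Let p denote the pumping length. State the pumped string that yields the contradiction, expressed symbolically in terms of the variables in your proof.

a^{q(1+k)}

Toward a contradiction, assume L is regular with pumping length p.
Let q be a prime with q ≥ p+2 (infinitely many primes exist), and take w = a^q ∈ L with |w| = q ≥ p.
By the pumping lemma, w = xyz with |xy| ≤ p and y is nonempty.
Then y = a^k for some k with 1 ≤ k ≤ p.
Since 1 ≤ k ≤ p, |xz| = q-k. Pump with i = q+1: |xy^{q+1}z| = (q-k)+(q+1)k = q+qk = q(1+k), which is composite (both factors ≥ 2). So xy^{q+1}z = a^{q(1+k)} ∉ L.
This is a contradiction; hence L is not regular.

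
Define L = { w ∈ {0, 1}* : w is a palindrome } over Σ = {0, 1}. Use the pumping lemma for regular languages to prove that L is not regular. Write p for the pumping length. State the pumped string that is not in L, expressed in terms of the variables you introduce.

Assume L is regular; let p be its pumping constant.
Take w = 0^p 1 0^p, a palindrome of length 2p+1 ≥ p.
By the pumping lemma, w = xyz with |xy| ≤ p and |y| > 0.
Since the first p symbols of w are all 0's and |xy| ≤ p, y lies entirely in the leading 0-block: y = 0^k for some k with 1 ≤ k ≤ p.
Pump with i = 2: xy^2z = 0^{p+k} 1 0^p. Its reverse is 0^p 1 0^{p+k}, which differs from xy^2z since k ≥ 1. So xy^2z is not a palindrome and xy^2z ∉ L.
This is a contradiction; hence L is not regular.

0^{p+k} 1 0^p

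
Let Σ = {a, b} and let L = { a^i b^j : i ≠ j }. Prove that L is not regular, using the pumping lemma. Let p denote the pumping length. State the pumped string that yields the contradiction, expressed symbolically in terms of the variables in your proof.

Assume L is regular. Let p be the pumping length given by the pumping lemma.
Choose w = a^p b^{p+p!}. Since p ≠ p+p!, w ∈ L; and |w| ≥ p.
Write w = xyz as guaranteed by the lemma, with |xy| ≤ p and |y| > 0.
Since the first p symbols of w are all a's and |xy| ≤ p, y lies entirely in the leading a-block: y = a^k for some k with 1 ≤ k ≤ p.
Since 1 ≤ k ≤ p, k divides p!; set t = 1 + p!/k. Then xy^t z has p + (p!/k)·k = p + p! copies of a. Now the a-count equals the b-count, so i ≠ j fails. So xy^t z = a^{p+p!} b^{p+p!} ∉ L.
This contradicts the pumping lemma, so L is not regular.

a^{p+p!} b^{p+p!}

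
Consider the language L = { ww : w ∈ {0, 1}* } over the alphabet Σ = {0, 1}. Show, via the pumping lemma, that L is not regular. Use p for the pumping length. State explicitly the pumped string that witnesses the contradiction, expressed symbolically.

0^{p+k} 1^p 0^p 1^p

Suppose for contradiction that L is regular, and let p be the pumping length.
Take w = 0^p 1^p 0^p 1^p = uu where u = 0^p1^p; then w ∈ L and |w| = 4p ≥ p.
The pumping lemma gives a decomposition w = xyz where |xy| ≤ p and y is nonempty.
Since the first p symbols of w are all 0's and |xy| ≤ p, y lies entirely in the leading 0-block: y = 0^k for some k with 1 ≤ k ≤ p.
Pump with i = 2: xy^2z = 0^{p+k} 1^p 0^p 1^p, of length 4p+k. Suppose this equals vv. The string starts with 0 and ends with 1, so v does too; thus the boundary between the two copies of v is a 1→0 transition. There is exactly one such transition, at position 2p+k, so |v| = 2p+k and |vv| = 4p+2k ≠ 4p+k since k ≥ 1. So xy^2z ∉ L.
This contradicts the pumping lemma, so L is not regular.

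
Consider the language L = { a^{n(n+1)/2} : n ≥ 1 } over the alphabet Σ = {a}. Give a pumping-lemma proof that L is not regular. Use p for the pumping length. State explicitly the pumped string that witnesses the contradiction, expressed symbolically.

Assume L is regular. Let p be the pumping length given by the pumping lemma.
Take w = a^{p(p+1)/2} ∈ L with |w| = p(p+1)/2 ≥ p.
By the pumping lemma, w = xyz with |xy| ≤ p and |y| ≥ 1.
Then y = a^k for some k with 1 ≤ k ≤ p.
Pump with i = 2: xy^2z = a^{p(p+1)/2+k}. Since 1 ≤ k ≤ p, p(p+1)/2 < p(p+1)/2+k ≤ p(p+1)/2+p < (p+1)(p+2)/2, so p(p+1)/2+k is strictly between consecutive triangular numbers. So xy^2z ∉ L.
This is a contradiction; hence L is not regular.

a^{p(p+1)/2+k}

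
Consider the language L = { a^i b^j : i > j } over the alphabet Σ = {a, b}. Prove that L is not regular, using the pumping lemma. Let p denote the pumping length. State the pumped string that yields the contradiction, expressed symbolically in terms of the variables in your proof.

Toward a contradiction, assume L is regular with pumping length p.
Choose w = a^{p+1} b^p ∈ L, with |w| = 2p+1 ≥ p.
Write w = xyz as guaranteed by the lemma, with |xy| ≤ p and |y| > 0.
Because |xy| ≤ p and w begins with p copies of a, we have y = a^k with 1 ≤ k ≤ p.
Consider xy^0z = xz = a^{p+1-k} b^p. Since k ≥ 1, the a-count p+1-k is at most p, so i > j fails; thus xz ∉ L.
This is a contradiction; hence L is not regular.

a^{p+1-k} b^p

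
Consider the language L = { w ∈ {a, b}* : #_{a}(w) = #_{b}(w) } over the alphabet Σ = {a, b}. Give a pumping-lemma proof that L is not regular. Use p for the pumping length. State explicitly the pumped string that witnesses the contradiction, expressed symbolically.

a^{p+k} b^p

Assume L is regular. Let p be the pumping length given by the pumping lemma.
Choose w = a^p b^p ∈ L with |w| = 2p ≥ p.
Write w = xyz as guaranteed by the lemma, with |xy| ≤ p and |y| ≥ 1.
Because |xy| ≤ p and w begins with p copies of a, we have y = a^k with 1 ≤ k ≤ p.
Pump with i = 2: xy^2z = a^{p+k} b^p has p+k occurrences of a but only p of b. Since k ≥ 1 the counts differ, so xy^2z ∉ L.
This contradicts the pumping lemma, so L is not regular.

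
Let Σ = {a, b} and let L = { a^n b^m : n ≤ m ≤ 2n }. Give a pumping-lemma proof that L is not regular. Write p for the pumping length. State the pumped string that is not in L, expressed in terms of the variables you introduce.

Assume L is regular. Let p be the pumping length given by the pumping lemma.
Take w = a^p b^p ∈ L (since p ≤ p ≤ 2p), with |w| = 2p ≥ p.
By the pumping lemma, w = xyz with |xy| ≤ p and y is nonempty.
The first p characters of w are a's, so xy (and hence y) consists only of a's. Write y = a^k, 1 ≤ k ≤ p.
Pump with i = 2: xy^2z = a^{p+k} b^p. Now n = p+k > p = m, so the condition n ≤ m fails. Thus xy^2z ∉ L.
This contradicts the pumping lemma, so L is not regular.

a^{p+k} b^p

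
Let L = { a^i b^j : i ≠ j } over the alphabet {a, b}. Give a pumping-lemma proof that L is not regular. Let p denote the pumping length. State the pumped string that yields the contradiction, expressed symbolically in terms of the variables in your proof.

Assume L is regular; let p be its pumping constant.
Choose w = a^p b^{p+p!}. Since p ≠ p+p!, w ∈ L; and |w| ≥ p.
The pumping lemma gives a decomposition w = xyz where |xy| ≤ p and |y| > 0.
Since the first p symbols of w are all a's and |xy| ≤ p, y lies entirely in the leading a-block: y = a^k for some k with 1 ≤ k ≤ p.
Since 1 ≤ k ≤ p, k divides p!; set t = 1 + p!/k. Then xy^t z has p + (p!/k)·k = p + p! copies of a. Now the a-count equals the b-count, so i ≠ j fails. So xy^t z = a^{p+p!} b^{p+p!} ∉ L.
Contradiction. Therefore L is not regular.

a^{p+p!} b^{p+p!}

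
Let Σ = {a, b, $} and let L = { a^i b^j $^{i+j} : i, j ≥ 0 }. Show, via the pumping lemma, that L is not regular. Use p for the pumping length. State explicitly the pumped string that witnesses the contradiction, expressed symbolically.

a^{p+k} b^p $^{2p}

Assume L is regular; let p be its pumping constant.
Take w = a^p b^p $^{2p} ∈ L (with i=j=p, i+j=2p), |w| = 4p ≥ p.
Write w = xyz as guaranteed by the lemma, with |xy| ≤ p and |y| > 0.
Since the first p symbols of w are all a's and |xy| ≤ p, y lies entirely in the leading a-block: y = a^k for some k with 1 ≤ k ≤ p.
Consider xy^2z = a^{p+k} b^p $^{2p}. Now the a- and b-counts sum to 2p+k, but the $-count is 2p ≠ 2p+k. So xy^2z ∉ L.
Contradiction. Therefore L is not regular.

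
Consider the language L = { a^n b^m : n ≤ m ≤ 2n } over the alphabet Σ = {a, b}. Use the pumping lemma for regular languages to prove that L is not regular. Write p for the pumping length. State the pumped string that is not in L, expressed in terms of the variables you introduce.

Assume L is regular. Let p be the pumping length given by the pumping lemma.
Take w = a^p b^p ∈ L (since p ≤ p ≤ 2p), with |w| = 2p ≥ p.
The pumping lemma gives a decomposition w = xyz where |xy| ≤ p and |y| > 0.
The first p characters of w are a's, so xy (and hence y) consists only of a's. Write y = a^k, 1 ≤ k ≤ p.
Pump with i = 2: xy^2z = a^{p+k} b^p. Now n = p+k > p = m, so the condition n ≤ m fails. Thus xy^2z ∉ L.
Contradiction. Therefore L is not regular.

a^{p+k} b^p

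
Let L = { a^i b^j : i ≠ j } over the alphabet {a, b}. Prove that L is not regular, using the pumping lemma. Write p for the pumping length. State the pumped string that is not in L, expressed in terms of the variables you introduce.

a^{p+p!} b^{p+p!}

Suppose for contradiction that L is regular, and let p be the pumping length.
Choose w = a^p b^{p+p!}. Since p ≠ p+p!, w ∈ L; and |w| ≥ p.
Write w = xyz as guaranteed by the lemma, with |xy| ≤ p and |y| > 0.
Because |xy| ≤ p and w begins with p copies of a, we have y = a^k with 1 ≤ k ≤ p.
Since 1 ≤ k ≤ p, k divides p!; set t = 1 + p!/k. Then xy^t z has p + (p!/k)·k = p + p! copies of a. Now the a-count equals the b-count, so i ≠ j fails. So xy^t z = a^{p+p!} b^{p+p!} ∉ L.
Contradiction. Therefore L is not regular.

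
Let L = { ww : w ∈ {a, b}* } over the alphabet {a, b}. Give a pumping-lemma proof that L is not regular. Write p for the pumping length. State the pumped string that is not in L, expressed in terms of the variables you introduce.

a^{p+k} b^p a^p b^p

Suppose for contradiction that L is regular, and let p be the pumping length.
Take w = a^p b^p a^p b^p = uu where u = a^pb^p; then w ∈ L and |w| = 4p ≥ p.
The pumping lemma gives a decomposition w = xyz where |xy| ≤ p and y is nonempty.
Since the first p symbols of w are all a's and |xy| ≤ p, y lies entirely in the leading a-block: y = a^k for some k with 1 ≤ k ≤ p.
Pump with i = 2: xy^2z = a^{p+k} b^p a^p b^p, of length 4p+k. Suppose this equals vv. The string starts with a and ends with b, so v does too; thus the boundary between the two copies of v is a b→a transition. There is exactly one such transition, at position 2p+k, so |v| = 2p+k and |vv| = 4p+2k ≠ 4p+k since k ≥ 1. So xy^2z ∉ L.
Contradiction. Therefore L is not regular.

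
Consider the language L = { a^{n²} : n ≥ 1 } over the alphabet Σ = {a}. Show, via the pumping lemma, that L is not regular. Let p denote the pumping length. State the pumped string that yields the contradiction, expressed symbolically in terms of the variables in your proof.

a^{p²+k}

Suppose for contradiction that L is regular, and let p be the pumping length.
Take w = a^{p²} ∈ L with |w| = p² ≥ p.
The pumping lemma gives a decomposition w = xyz where |xy| ≤ p and |y| > 0.
Then y = a^k for some k with 1 ≤ k ≤ p.
Pump with i = 2: xy^2z = a^{p²+k}. Since 1 ≤ k ≤ p, p² < p²+k ≤ p²+p < (p+1)², so p²+k lies strictly between consecutive squares and is not a perfect square. So xy^2z ∉ L.
This contradicts the pumping lemma, so L is not regular.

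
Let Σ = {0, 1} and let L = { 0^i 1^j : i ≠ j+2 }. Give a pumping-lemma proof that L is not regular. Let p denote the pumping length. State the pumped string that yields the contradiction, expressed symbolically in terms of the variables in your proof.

0^{p+p!} 1^{p+p!-2}

Toward a contradiction, assume L is regular with pumping length p.
Choose w = 0^p 1^{p+p!-2}. Since p ≠ (p+p!-2)+2 = p+p!, w ∈ L; and |w| ≥ p.
By the pumping lemma, w = xyz with |xy| ≤ p and |y| ≥ 1.
Since the first p symbols of w are all 0's and |xy| ≤ p, y lies entirely in the leading 0-block: y = 0^k for some k with 1 ≤ k ≤ p.
Since 1 ≤ k ≤ p, k divides p!; set t = 1 + p!/k. Then xy^t z has p + (p!/k)·k = p + p! copies of 0. Now the 0-count is p+p! and (1-count)+2 = (p+p!-2)+2 = p+p!, so i ≠ j+2 fails. So xy^t z = 0^{p+p!} 1^{p+p!-2} ∉ L.
This contradicts the pumping lemma, so L is not regular.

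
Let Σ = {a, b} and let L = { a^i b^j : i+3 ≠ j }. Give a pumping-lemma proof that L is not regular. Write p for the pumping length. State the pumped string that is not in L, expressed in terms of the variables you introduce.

Suppose for contradiction that L is regular, and let p be the pumping length.
Choose w = a^p b^{p+p!+3}. Since p ≠ (p+p!+3)-3 = p+p!, w ∈ L; and |w| ≥ p.
The pumping lemma gives a decomposition w = xyz where |xy| ≤ p and y is nonempty.
Since the first p symbols of w are all a's and |xy| ≤ p, y lies entirely in the leading a-block: y = a^k for some k with 1 ≤ k ≤ p.
Since 1 ≤ k ≤ p, k divides p!; set t = 1 + p!/k. Then xy^t z has p + (p!/k)·k = p + p! copies of a. Now the a-count is p+p! and (b-count)-3 = (p+p!+3)-3 = p+p!, so i+3 ≠ j fails. So xy^t z = a^{p+p!} b^{p+p!+3} ∉ L.
This is a contradiction; hence L is not regular.

a^{p+p!} b^{p+p!+3}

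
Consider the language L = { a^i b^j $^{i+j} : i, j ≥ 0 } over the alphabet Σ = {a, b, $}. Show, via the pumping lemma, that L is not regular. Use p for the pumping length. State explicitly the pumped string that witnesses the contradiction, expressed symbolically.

a^{p+k} b^p $^{2p}

Assume L is regular; let p be its pumping constant.
Take w = a^p b^p $^{2p} ∈ L (with i=j=p, i+j=2p), |w| = 4p ≥ p.
By the pumping lemma, w = xyz with |xy| ≤ p and y is nonempty.
Since the first p symbols of w are all a's and |xy| ≤ p, y lies entirely in the leading a-block: y = a^k for some k with 1 ≤ k ≤ p.
Consider xy^2z = a^{p+k} b^p $^{2p}. Now the a- and b-counts sum to 2p+k, but the $-count is 2p ≠ 2p+k. So xy^2z ∉ L.
This is a contradiction; hence L is not regular.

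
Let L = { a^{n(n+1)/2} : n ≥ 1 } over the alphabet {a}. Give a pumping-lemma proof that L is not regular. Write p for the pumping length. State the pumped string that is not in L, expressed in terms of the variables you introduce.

Suppose for contradiction that L is regular, and let p be the pumping length.
Take w = a^{p(p+1)/2} ∈ L with |w| = p(p+1)/2 ≥ p.
The pumping lemma gives a decomposition w = xyz where |xy| ≤ p and |y| ≥ 1.
Then y = a^k for some k with 1 ≤ k ≤ p.
Pump with i = 2: xy^2z = a^{p(p+1)/2+k}. Since 1 ≤ k ≤ p, p(p+1)/2 < p(p+1)/2+k ≤ p(p+1)/2+p < (p+1)(p+2)/2, so p(p+1)/2+k is strictly between consecutive triangular numbers. So xy^2z ∉ L.
This is a contradiction; hence L is not regular.

a^{p(p+1)/2+k}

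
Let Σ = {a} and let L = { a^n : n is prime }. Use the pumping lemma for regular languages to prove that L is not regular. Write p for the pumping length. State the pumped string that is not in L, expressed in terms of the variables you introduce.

a^{q(1+k)}

Assume L is regular. Let p be the pumping length given by the pumping lemma.
Let q be a prime with q ≥ p+2 (infinitely many primes exist), and take w = a^q ∈ L with |w| = q ≥ p.
The pumping lemma gives a decomposition w = xyz where |xy| ≤ p and |y| ≥ 1.
Then y = a^k for some k with 1 ≤ k ≤ p.
Since 1 ≤ k ≤ p, |xz| = q-k. Pump with i = q+1: |xy^{q+1}z| = (q-k)+(q+1)k = q+qk = q(1+k), which is composite (both factors ≥ 2). So xy^{q+1}z = a^{q(1+k)} ∉ L.
This is a contradiction; hence L is not regular.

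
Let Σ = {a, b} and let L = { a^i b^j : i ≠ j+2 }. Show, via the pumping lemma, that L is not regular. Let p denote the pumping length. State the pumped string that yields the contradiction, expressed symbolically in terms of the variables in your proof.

a^{p+p!} b^{p+p!-2}

Toward a contradiction, assume L is regular with pumping length p.
Choose w = a^p b^{p+p!-2}. Since p ≠ (p+p!-2)+2 = p+p!, w ∈ L; and |w| ≥ p.
By the pumping lemma, w = xyz with |xy| ≤ p and y is nonempty.
The first p characters of w are a's, so xy (and hence y) consists only of a's. Write y = a^k, 1 ≤ k ≤ p.
Since 1 ≤ k ≤ p, k divides p!; set t = 1 + p!/k. Then xy^t z has p + (p!/k)·k = p + p! copies of a. Now the a-count is p+p! and (b-count)+2 = (p+p!-2)+2 = p+p!, so i ≠ j+2 fails. So xy^t z = a^{p+p!} b^{p+p!-2} ∉ L.
Contradiction. Therefore L is not regular.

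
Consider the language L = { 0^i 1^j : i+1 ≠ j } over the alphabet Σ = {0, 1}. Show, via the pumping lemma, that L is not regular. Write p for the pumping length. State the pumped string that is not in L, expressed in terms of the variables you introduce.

0^{p+p!} 1^{p+p!+1}

Assume L is regular. Let p be the pumping length given by the pumping lemma.
Choose w = 0^p 1^{p+p!+1}. Since p ≠ (p+p!+1)-1 = p+p!, w ∈ L; and |w| ≥ p.
The pumping lemma gives a decomposition w = xyz where |xy| ≤ p and y is nonempty.
Because |xy| ≤ p and w begins with p copies of 0, we have y = 0^k with 1 ≤ k ≤ p.
Since 1 ≤ k ≤ p, k divides p!; set t = 1 + p!/k. Then xy^t z has p + (p!/k)·k = p + p! copies of 0. Now the 0-count is p+p! and (1-count)-1 = (p+p!+1)-1 = p+p!, so i+1 ≠ j fails. So xy^t z = 0^{p+p!} 1^{p+p!+1} ∉ L.
This contradicts the pumping lemma, so L is not regular.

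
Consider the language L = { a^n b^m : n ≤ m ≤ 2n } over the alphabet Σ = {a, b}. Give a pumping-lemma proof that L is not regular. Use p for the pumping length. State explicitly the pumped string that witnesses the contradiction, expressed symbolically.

a^{p+k} b^p

Assume L is regular. Let p be the pumping length given by the pumping lemma.
Take w = a^p b^p ∈ L (since p ≤ p ≤ 2p), with |w| = 2p ≥ p.
Write w = xyz as guaranteed by the lemma, with |xy| ≤ p and |y| ≥ 1.
Because |xy| ≤ p and w begins with p copies of a, we have y = a^k with 1 ≤ k ≤ p.
Pump with i = 2: xy^2z = a^{p+k} b^p. Now n = p+k > p = m, so the condition n ≤ m fails. Thus xy^2z ∉ L.
This is a contradiction; hence L is not regular.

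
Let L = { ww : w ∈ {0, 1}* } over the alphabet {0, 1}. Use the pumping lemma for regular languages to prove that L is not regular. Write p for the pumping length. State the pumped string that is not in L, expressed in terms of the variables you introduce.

0^{p+k} 1^p 0^p 1^p

Assume L is regular. Let p be the pumping length given by the pumping lemma.
Take w = 0^p 1^p 0^p 1^p = uu where u = 0^p1^p; then w ∈ L and |w| = 4p ≥ p.
By the pumping lemma, w = xyz with |xy| ≤ p and y is nonempty.
The first p characters of w are 0's, so xy (and hence y) consists only of 0's. Write y = 0^k, 1 ≤ k ≤ p.
Pump with i = 2: xy^2z = 0^{p+k} 1^p 0^p 1^p, of length 4p+k. Suppose this equals vv. The string starts with 0 and ends with 1, so v does too; thus the boundary between the two copies of v is a 1→0 transition. There is exactly one such transition, at position 2p+k, so |v| = 2p+k and |vv| = 4p+2k ≠ 4p+k since k ≥ 1. So xy^2z ∉ L.
This is a contradiction; hence L is not regular.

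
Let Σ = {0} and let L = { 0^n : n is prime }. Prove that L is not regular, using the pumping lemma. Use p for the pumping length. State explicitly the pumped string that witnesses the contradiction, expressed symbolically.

0^{q(1+k)}

Assume L is regular; let p be its pumping constant.
Let q be a prime with q ≥ p+2 (infinitely many primes exist), and take w = 0^q ∈ L with |w| = q ≥ p.
The pumping lemma gives a decomposition w = xyz where |xy| ≤ p and |y| > 0.
Then y = 0^k for some k with 1 ≤ k ≤ p.
Since 1 ≤ k ≤ p, |xz| = q-k. Pump with i = q+1: |xy^{q+1}z| = (q-k)+(q+1)k = q+qk = q(1+k), which is composite (both factors ≥ 2). So xy^{q+1}z = 0^{q(1+k)} ∉ L.
This is a contradiction; hence L is not regular.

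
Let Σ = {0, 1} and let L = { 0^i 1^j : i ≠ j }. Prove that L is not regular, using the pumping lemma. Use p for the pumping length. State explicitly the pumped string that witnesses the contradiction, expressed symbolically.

0^{p+p!} 1^{p+p!}

Toward a contradiction, assume L is regular with pumping length p.
Choose w = 0^p 1^{p+p!}. Since p ≠ p+p!, w ∈ L; and |w| ≥ p.
By the pumping lemma, w = xyz with |xy| ≤ p and y is nonempty.
The first p characters of w are 0's, so xy (and hence y) consists only of 0's. Write y = 0^k, 1 ≤ k ≤ p.
Since 1 ≤ k ≤ p, k divides p!; set t = 1 + p!/k. Then xy^t z has p + (p!/k)·k = p + p! copies of 0. Now the 0-count equals the 1-count, so i ≠ j fails. So xy^t z = 0^{p+p!} 1^{p+p!} ∉ L.
This contradicts the pumping lemma, so L is not regular.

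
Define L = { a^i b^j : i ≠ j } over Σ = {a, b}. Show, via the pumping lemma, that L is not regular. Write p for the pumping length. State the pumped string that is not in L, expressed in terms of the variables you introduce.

a^{p+p!} b^{p+p!}

Toward a contradiction, assume L is regular with pumping length p.
Choose w = a^p b^{p+p!}. Since p ≠ p+p!, w ∈ L; and |w| ≥ p.
By the pumping lemma, w = xyz with |xy| ≤ p and |y| ≥ 1.
The first p characters of w are a's, so xy (and hence y) consists only of a's. Write y = a^k, 1 ≤ k ≤ p.
Since 1 ≤ k ≤ p, k divides p!; set t = 1 + p!/k. Then xy^t z has p + (p!/k)·k = p + p! copies of a. Now the a-count equals the b-count, so i ≠ j fails. So xy^t z = a^{p+p!} b^{p+p!} ∉ L.
Contradiction. Therefore L is not regular.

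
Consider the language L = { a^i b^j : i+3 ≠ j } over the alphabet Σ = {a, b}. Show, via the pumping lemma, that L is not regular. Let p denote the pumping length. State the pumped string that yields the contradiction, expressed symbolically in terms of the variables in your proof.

a^{p+p!} b^{p+p!+3}

Toward a contradiction, assume L is regular with pumping length p.
Choose w = a^p b^{p+p!+3}. Since p ≠ (p+p!+3)-3 = p+p!, w ∈ L; and |w| ≥ p.
The pumping lemma gives a decomposition w = xyz where |xy| ≤ p and y is nonempty.
The first p characters of w are a's, so xy (and hence y) consists only of a's. Write y = a^k, 1 ≤ k ≤ p.
Since 1 ≤ k ≤ p, k divides p!; set t = 1 + p!/k. Then xy^t z has p + (p!/k)·k = p + p! copies of a. Now the a-count is p+p! and (b-count)-3 = (p+p!+3)-3 = p+p!, so i+3 ≠ j fails. So xy^t z = a^{p+p!} b^{p+p!+3} ∉ L.
This contradicts the pumping lemma, so L is not regular.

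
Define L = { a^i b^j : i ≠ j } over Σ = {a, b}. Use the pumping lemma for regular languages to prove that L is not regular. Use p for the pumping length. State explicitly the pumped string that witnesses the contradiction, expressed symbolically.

a^{p+p!} b^{p+p!}

Assume L is regular; let p be its pumping constant.
Choose w = a^p b^{p+p!}. Since p ≠ p+p!, w ∈ L; and |w| ≥ p.
The pumping lemma gives a decomposition w = xyz where |xy| ≤ p and |y| > 0.
Since the first p symbols of w are all a's and |xy| ≤ p, y lies entirely in the leading a-block: y = a^k for some k with 1 ≤ k ≤ p.
Since 1 ≤ k ≤ p, k divides p!; set t = 1 + p!/k. Then xy^t z has p + (p!/k)·k = p + p! copies of a. Now the a-count equals the b-count, so i ≠ j fails. So xy^t z = a^{p+p!} b^{p+p!} ∉ L.
This contradicts the pumping lemma, so L is not regular.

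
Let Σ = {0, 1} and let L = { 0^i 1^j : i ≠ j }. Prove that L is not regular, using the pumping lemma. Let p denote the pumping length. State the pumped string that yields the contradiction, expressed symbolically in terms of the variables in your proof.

Assume L is regular; let p be its pumping constant.
Choose w = 0^p 1^{p+p!}. Since p ≠ p+p!, w ∈ L; and |w| ≥ p.
The pumping lemma gives a decomposition w = xyz where |xy| ≤ p and |y| > 0.
The first p characters of w are 0's, so xy (and hence y) consists only of 0's. Write y = 0^k, 1 ≤ k ≤ p.
Since 1 ≤ k ≤ p, k divides p!; set t = 1 + p!/k. Then xy^t z has p + (p!/k)·k = p + p! copies of 0. Now the 0-count equals the 1-count, so i ≠ j fails. So xy^t z = 0^{p+p!} 1^{p+p!} ∉ L.
This contradicts the pumping lemma, so L is not regular.

0^{p+p!} 1^{p+p!}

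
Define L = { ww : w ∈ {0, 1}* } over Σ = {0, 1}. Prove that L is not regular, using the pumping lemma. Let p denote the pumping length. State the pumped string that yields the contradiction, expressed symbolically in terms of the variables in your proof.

0^{p+k} 1^p 0^p 1^p

Assume L is regular. Let p be the pumping length given by the pumping lemma.
Take w = 0^p 1^p 0^p 1^p = uu where u = 0^p1^p; then w ∈ L and |w| = 4p ≥ p.
By the pumping lemma, w = xyz with |xy| ≤ p and y is nonempty.
Since the first p symbols of w are all 0's and |xy| ≤ p, y lies entirely in the leading 0-block: y = 0^k for some k with 1 ≤ k ≤ p.
Pump with i = 2: xy^2z = 0^{p+k} 1^p 0^p 1^p, of length 4p+k. Suppose this equals vv. The string starts with 0 and ends with 1, so v does too; thus the boundary between the two copies of v is a 1→0 transition. There is exactly one such transition, at position 2p+k, so |v| = 2p+k and |vv| = 4p+2k ≠ 4p+k since k ≥ 1. So xy^2z ∉ L.
Contradiction. Therefore L is not regular.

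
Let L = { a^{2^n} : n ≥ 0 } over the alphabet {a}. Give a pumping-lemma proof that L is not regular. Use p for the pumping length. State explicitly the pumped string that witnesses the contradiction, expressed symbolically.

Suppose for contradiction that L is regular, and let p be the pumping length.
Take w = a^{2^p} ∈ L with |w| = 2^p ≥ p.
The pumping lemma gives a decomposition w = xyz where |xy| ≤ p and y is nonempty.
Then y = a^k for some k with 1 ≤ k ≤ p.
Pump with i = 2: xy^2z = a^{2^p+k}. Since 1 ≤ k ≤ p < 2^p, we have 2^p < 2^p+k < 2^{p+1}, so 2^p+k is not a power of 2. So xy^2z ∉ L.
This contradicts the pumping lemma, so L is not regular.

a^{2^p+k}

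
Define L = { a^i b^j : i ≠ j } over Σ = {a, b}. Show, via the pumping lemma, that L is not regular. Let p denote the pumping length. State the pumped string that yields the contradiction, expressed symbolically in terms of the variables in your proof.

Assume L is regular; let p be its pumping constant.
Choose w = a^p b^{p+p!}. Since p ≠ p+p!, w ∈ L; and |w| ≥ p.
The pumping lemma gives a decomposition w = xyz where |xy| ≤ p and |y| ≥ 1.
Since the first p symbols of w are all a's and |xy| ≤ p, y lies entirely in the leading a-block: y = a^k for some k with 1 ≤ k ≤ p.
Since 1 ≤ k ≤ p, k divides p!; set t = 1 + p!/k. Then xy^t z has p + (p!/k)·k = p + p! copies of a. Now the a-count equals the b-count, so i ≠ j fails. So xy^t z = a^{p+p!} b^{p+p!} ∉ L.
This is a contradiction; hence L is not regular.

a^{p+p!} b^{p+p!}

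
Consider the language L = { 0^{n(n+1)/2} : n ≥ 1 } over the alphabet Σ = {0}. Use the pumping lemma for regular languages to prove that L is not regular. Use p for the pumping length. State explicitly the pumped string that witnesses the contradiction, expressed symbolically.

Assume L is regular; let p be its pumping constant.
Take w = 0^{p(p+1)/2} ∈ L with |w| = p(p+1)/2 ≥ p.
Write w = xyz as guaranteed by the lemma, with |xy| ≤ p and |y| ≥ 1.
Then y = 0^k for some k with 1 ≤ k ≤ p.
Pump with i = 2: xy^2z = 0^{p(p+1)/2+k}. Since 1 ≤ k ≤ p, p(p+1)/2 < p(p+1)/2+k ≤ p(p+1)/2+p < (p+1)(p+2)/2, so p(p+1)/2+k is strictly between consecutive triangular numbers. So xy^2z ∉ L.
Contradiction. Therefore L is not regular.

0^{p(p+1)/2+k}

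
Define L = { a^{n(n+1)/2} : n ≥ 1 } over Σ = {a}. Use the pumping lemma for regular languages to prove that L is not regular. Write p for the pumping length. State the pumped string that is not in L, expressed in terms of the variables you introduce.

Suppose for contradiction that L is regular, and let p be the pumping length.
Take w = a^{p(p+1)/2} ∈ L with |w| = p(p+1)/2 ≥ p.
The pumping lemma gives a decomposition w = xyz where |xy| ≤ p and |y| ≥ 1.
Then y = a^k for some k with 1 ≤ k ≤ p.
Pump with i = 2: xy^2z = a^{p(p+1)/2+k}. Since 1 ≤ k ≤ p, p(p+1)/2 < p(p+1)/2+k ≤ p(p+1)/2+p < (p+1)(p+2)/2, so p(p+1)/2+k is strictly between consecutive triangular numbers. So xy^2z ∉ L.
This contradicts the pumping lemma, so L is not regular.

a^{p(p+1)/2+k}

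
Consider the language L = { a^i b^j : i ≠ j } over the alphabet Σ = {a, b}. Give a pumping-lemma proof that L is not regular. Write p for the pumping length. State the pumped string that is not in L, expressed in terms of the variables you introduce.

a^{p+p!} b^{p+p!}

Suppose for contradiction that L is regular, and let p be the pumping length.
Choose w = a^p b^{p+p!}. Since p ≠ p+p!, w ∈ L; and |w| ≥ p.
By the pumping lemma, w = xyz with |xy| ≤ p and |y| ≥ 1.
The first p characters of w are a's, so xy (and hence y) consists only of a's. Write y = a^k, 1 ≤ k ≤ p.
Since 1 ≤ k ≤ p, k divides p!; set t = 1 + p!/k. Then xy^t z has p + (p!/k)·k = p + p! copies of a. Now the a-count equals the b-count, so i ≠ j fails. So xy^t z = a^{p+p!} b^{p+p!} ∉ L.
This is a contradiction; hence L is not regular.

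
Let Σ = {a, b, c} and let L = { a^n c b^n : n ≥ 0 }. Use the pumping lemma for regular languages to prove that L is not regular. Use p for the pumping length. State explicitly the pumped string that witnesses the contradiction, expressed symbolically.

Suppose for contradiction that L is regular, and let p be the pumping length.
Take w = a^p c b^p ∈ L with |w| = 2p+1 ≥ p.
Write w = xyz as guaranteed by the lemma, with |xy| ≤ p and y is nonempty.
The first p characters of w are a's, so xy (and hence y) consists only of a's. Write y = a^k, 1 ≤ k ≤ p.
Pump with i = 2: xy^2z = a^{p+k} c b^p, which would require p+k = p. But k ≥ 1, so xy^2z ∉ L.
This is a contradiction; hence L is not regular.

a^{p+k} c b^p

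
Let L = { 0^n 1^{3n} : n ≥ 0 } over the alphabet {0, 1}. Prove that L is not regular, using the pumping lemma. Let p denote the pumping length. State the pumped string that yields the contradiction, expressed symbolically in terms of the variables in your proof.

Assume L is regular. Let p be the pumping length given by the pumping lemma.
Take w = 0^p 1^{3p}. Then w ∈ L and |w| = 4p ≥ p.
The pumping lemma gives a decomposition w = xyz where |xy| ≤ p and |y| > 0.
Since the first p symbols of w are all 0's and |xy| ≤ p, y lies entirely in the leading 0-block: y = 0^k for some k with 1 ≤ k ≤ p.
Pump with i = 2: xy^2z = 0^{p+k} 1^{3p}. For this to lie in L we would need 3p = 3(p+k), which forces k = 0. But k ≥ 1, so xy^2z ∉ L.
Contradiction. Therefore L is not regular.

0^{p+k} 1^{3p}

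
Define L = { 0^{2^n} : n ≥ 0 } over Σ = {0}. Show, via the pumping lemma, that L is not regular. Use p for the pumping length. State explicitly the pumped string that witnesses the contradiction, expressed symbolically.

0^{2^p+k}

Suppose for contradiction that L is regular, and let p be the pumping length.
Take w = 0^{2^p} ∈ L with |w| = 2^p ≥ p.
Write w = xyz as guaranteed by the lemma, with |xy| ≤ p and |y| ≥ 1.
Then y = 0^k for some k with 1 ≤ k ≤ p.
Pump with i = 2: xy^2z = 0^{2^p+k}. Since 1 ≤ k ≤ p < 2^p, we have 2^p < 2^p+k < 2^{p+1}, so 2^p+k is not a power of 2. So xy^2z ∉ L.
This contradicts the pumping lemma, so L is not regular.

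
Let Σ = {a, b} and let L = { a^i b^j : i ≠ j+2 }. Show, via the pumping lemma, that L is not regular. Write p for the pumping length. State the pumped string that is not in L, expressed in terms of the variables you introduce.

Assume L is regular. Let p be the pumping length given by the pumping lemma.
Choose w = a^p b^{p+p!-2}. Since p ≠ (p+p!-2)+2 = p+p!, w ∈ L; and |w| ≥ p.
By the pumping lemma, w = xyz with |xy| ≤ p and |y| ≥ 1.
The first p characters of w are a's, so xy (and hence y) consists only of a's. Write y = a^k, 1 ≤ k ≤ p.
Since 1 ≤ k ≤ p, k divides p!; set t = 1 + p!/k. Then xy^t z has p + (p!/k)·k = p + p! copies of a. Now the a-count is p+p! and (b-count)+2 = (p+p!-2)+2 = p+p!, so i ≠ j+2 fails. So xy^t z = a^{p+p!} b^{p+p!-2} ∉ L.
Contradiction. Therefore L is not regular.

a^{p+p!} b^{p+p!-2}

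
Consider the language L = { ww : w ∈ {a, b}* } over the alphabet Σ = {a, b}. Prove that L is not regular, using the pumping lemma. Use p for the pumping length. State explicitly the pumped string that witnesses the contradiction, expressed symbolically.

Assume L is regular. Let p be the pumping length given by the pumping lemma.
Take w = a^p b^p a^p b^p = uu where u = a^pb^p; then w ∈ L and |w| = 4p ≥ p.
By the pumping lemma, w = xyz with |xy| ≤ p and |y| > 0.
Since the first p symbols of w are all a's and |xy| ≤ p, y lies entirely in the leading a-block: y = a^k for some k with 1 ≤ k ≤ p.
Pump with i = 2: xy^2z = a^{p+k} b^p a^p b^p, of length 4p+k. Suppose this equals vv. The string starts with a and ends with b, so v does too; thus the boundary between the two copies of v is a b→a transition. There is exactly one such transition, at position 2p+k, so |v| = 2p+k and |vv| = 4p+2k ≠ 4p+k since k ≥ 1. So xy^2z ∉ L.
This is a contradiction; hence L is not regular.

a^{p+k} b^p a^p b^p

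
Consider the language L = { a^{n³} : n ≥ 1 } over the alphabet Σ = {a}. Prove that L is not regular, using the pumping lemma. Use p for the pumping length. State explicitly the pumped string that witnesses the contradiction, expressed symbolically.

a^{p³+k}

Assume L is regular. Let p be the pumping length given by the pumping lemma.
Take w = a^{p³} ∈ L with |w| = p³ ≥ p.
By the pumping lemma, w = xyz with |xy| ≤ p and |y| ≥ 1.
Then y = a^k for some k with 1 ≤ k ≤ p.
Pump with i = 2: xy^2z = a^{p³+k}. Since 1 ≤ k ≤ p, p³ < p³+k ≤ p³+p < p³+3p²+3p+1 = (p+1)³, so p³+k is not a perfect cube. So xy^2z ∉ L.
This is a contradiction; hence L is not regular.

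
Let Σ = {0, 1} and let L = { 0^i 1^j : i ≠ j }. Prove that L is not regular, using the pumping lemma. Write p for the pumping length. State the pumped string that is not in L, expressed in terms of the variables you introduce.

Toward a contradiction, assume L is regular with pumping length p.
Choose w = 0^p 1^{p+p!}. Since p ≠ p+p!, w ∈ L; and |w| ≥ p.
By the pumping lemma, w = xyz with |xy| ≤ p and y is nonempty.
The first p characters of w are 0's, so xy (and hence y) consists only of 0's. Write y = 0^k, 1 ≤ k ≤ p.
Since 1 ≤ k ≤ p, k divides p!; set t = 1 + p!/k. Then xy^t z has p + (p!/k)·k = p + p! copies of 0. Now the 0-count equals the 1-count, so i ≠ j fails. So xy^t z = 0^{p+p!} 1^{p+p!} ∉ L.
Contradiction. Therefore L is not regular.

0^{p+p!} 1^{p+p!}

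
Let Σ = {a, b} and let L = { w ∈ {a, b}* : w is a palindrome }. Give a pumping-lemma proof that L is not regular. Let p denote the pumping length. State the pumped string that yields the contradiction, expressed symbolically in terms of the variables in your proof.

a^{p+k} b a^p

Assume L is regular. Let p be the pumping length given by the pumping lemma.
Take w = a^p b a^p, a palindrome of length 2p+1 ≥ p.
By the pumping lemma, w = xyz with |xy| ≤ p and |y| ≥ 1.
The first p characters of w are a's, so xy (and hence y) consists only of a's. Write y = a^k, 1 ≤ k ≤ p.
Pump with i = 2: xy^2z = a^{p+k} b a^p. Its reverse is a^p b a^{p+k}, which differs from xy^2z since k ≥ 1. So xy^2z is not a palindrome and xy^2z ∉ L.
Contradiction. Therefore L is not regular.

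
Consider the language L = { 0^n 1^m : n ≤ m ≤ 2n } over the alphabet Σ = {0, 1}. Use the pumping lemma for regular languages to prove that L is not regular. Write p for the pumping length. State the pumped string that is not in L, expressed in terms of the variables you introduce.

0^{p+k} 1^p

Suppose for contradiction that L is regular, and let p be the pumping length.
Take w = 0^p 1^p ∈ L (since p ≤ p ≤ 2p), with |w| = 2p ≥ p.
By the pumping lemma, w = xyz with |xy| ≤ p and |y| ≥ 1.
Since the first p symbols of w are all 0's and |xy| ≤ p, y lies entirely in the leading 0-block: y = 0^k for some k with 1 ≤ k ≤ p.
Pump with i = 2: xy^2z = 0^{p+k} 1^p. Now n = p+k > p = m, so the condition n ≤ m fails. Thus xy^2z ∉ L.
This contradicts the pumping lemma, so L is not regular.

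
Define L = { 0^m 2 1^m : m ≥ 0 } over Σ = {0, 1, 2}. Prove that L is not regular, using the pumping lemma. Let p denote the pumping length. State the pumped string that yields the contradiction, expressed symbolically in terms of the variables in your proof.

0^{p+k} 2 1^p

Assume L is regular. Let p be the pumping length given by the pumping lemma.
Take w = 0^p 2 1^p ∈ L with |w| = 2p+1 ≥ p.
By the pumping lemma, w = xyz with |xy| ≤ p and y is nonempty.
Because |xy| ≤ p and w begins with p copies of 0, we have y = 0^k with 1 ≤ k ≤ p.
Pump with i = 2: xy^2z = 0^{p+k} 2 1^p, which would require p+k = p. But k ≥ 1, so xy^2z ∉ L.
This is a contradiction; hence L is not regular.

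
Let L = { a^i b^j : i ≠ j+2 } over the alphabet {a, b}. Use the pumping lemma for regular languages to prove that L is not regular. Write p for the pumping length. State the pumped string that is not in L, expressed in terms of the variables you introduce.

Assume L is regular; let p be its pumping constant.
Choose w = a^p b^{p+p!-2}. Since p ≠ (p+p!-2)+2 = p+p!, w ∈ L; and |w| ≥ p.
The pumping lemma gives a decomposition w = xyz where |xy| ≤ p and y is nonempty.
Because |xy| ≤ p and w begins with p copies of a, we have y = a^k with 1 ≤ k ≤ p.
Since 1 ≤ k ≤ p, k divides p!; set t = 1 + p!/k. Then xy^t z has p + (p!/k)·k = p + p! copies of a. Now the a-count is p+p! and (b-count)+2 = (p+p!-2)+2 = p+p!, so i ≠ j+2 fails. So xy^t z = a^{p+p!} b^{p+p!-2} ∉ L.
This contradicts the pumping lemma, so L is not regular.

a^{p+p!} b^{p+p!-2}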